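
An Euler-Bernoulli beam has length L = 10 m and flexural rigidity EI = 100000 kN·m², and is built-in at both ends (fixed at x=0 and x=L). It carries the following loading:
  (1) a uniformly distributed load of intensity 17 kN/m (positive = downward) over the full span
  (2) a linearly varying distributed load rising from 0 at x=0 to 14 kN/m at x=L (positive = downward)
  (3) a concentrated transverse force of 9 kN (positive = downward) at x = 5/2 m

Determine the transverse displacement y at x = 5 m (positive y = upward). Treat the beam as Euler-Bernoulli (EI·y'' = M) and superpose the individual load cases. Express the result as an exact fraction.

Load 1 — uniform load w=17 kN/m over full span:
  y_1 = -wx²(L-x)²/(24EI) = -17·5²·(10-5)²/(24·100000) = -17/3840 m
Load 2 — triangular load w₀=14 kN/m (0→w₀ over full span):
  y_2 = -w₀x²(L-x)²(x+2L)/(120LEI) = -14·5²·(10-5)²·(5+2·10)/(120·10·100000) = -7/3840 m
Load 3 — point force P=9 kN at a=5/2 m (b=L-a=15/2):
  y_3 = -Pa²(L-x)²(3bL-(3b+a)(L-x))/(6L³EI)  [x>a] = -9·(5/2)²·(10-5)²·(3·(15/2)·10-(3·(15/2)+(5/2))·(10-5))/(6·10³·100000) = -3/12800 m
Superposition: y = Σ y_i = -83/12800 m ≈ -0.006484 m

y(5) = -83/12800 m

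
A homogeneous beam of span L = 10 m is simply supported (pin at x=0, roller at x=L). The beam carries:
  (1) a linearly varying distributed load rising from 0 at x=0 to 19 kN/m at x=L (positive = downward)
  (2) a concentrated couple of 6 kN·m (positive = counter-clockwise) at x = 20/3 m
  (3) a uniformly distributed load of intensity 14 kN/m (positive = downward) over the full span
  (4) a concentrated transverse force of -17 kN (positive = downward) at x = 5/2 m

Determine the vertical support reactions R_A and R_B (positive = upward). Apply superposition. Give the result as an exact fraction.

Load 1 — triangular load w₀=19 kN/m (0→w₀ over full span):
  R_A = w₀L/6 = 19·10/6 = 95/3 kN
  R_B = w₀L/3 = 19·10/3 = 190/3 kN
Load 2 — applied couple M₀=6 kN·m at a=20/3 m (b=L-a=10/3):
  R_A = M₀/L = 6/10 = 3/5 kN
  R_B = -M₀/L = -6/10 = -3/5 kN
Load 3 — uniform load w=14 kN/m over full span:
  R_A = wL/2 = 14·10/2 = 70 kN
  R_B = wL/2 = 14·10/2 = 70 kN
Load 4 — point force P=-17 kN at a=5/2 m (b=L-a=15/2):
  R_A = Pb/L = (-17)·(15/2)/10 = -51/4 kN
  R_B = Pa/L = (-17)·(5/2)/10 = -17/4 kN
Superposition: R_A = 5371/60 kN, R_B = 7709/60 kN

R_A = 5371/60 kN, R_B = 7709/60 kN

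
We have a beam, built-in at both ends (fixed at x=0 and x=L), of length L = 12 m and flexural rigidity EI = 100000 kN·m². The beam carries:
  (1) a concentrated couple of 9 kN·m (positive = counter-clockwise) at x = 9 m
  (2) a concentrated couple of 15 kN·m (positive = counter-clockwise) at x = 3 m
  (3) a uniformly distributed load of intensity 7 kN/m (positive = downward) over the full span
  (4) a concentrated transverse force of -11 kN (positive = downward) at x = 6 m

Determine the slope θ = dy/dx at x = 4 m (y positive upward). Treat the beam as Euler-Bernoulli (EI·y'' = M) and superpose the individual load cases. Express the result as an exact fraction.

Load 1 — applied couple M₀=9 kN·m at a=9 m (b=L-a=3):
  θ_1 = (R_Ax²/2 - M_Ax)/EI  [x≤a] with R_A=27/32, M_A=45/16 = ((27/32)·4²/2 - (45/16)·4)/100000 = -9/200000 rad
Load 2 — applied couple M₀=15 kN·m at a=3 m (b=L-a=9):
  θ_2 = (R_Ax²/2 - M_Ax - M₀(x-a))/EI  [x>a] with R_A=45/32, M_A=-45/16 = ((45/32)·4²/2 - (-45/16)·4 - 15·(4-3))/100000 = 3/40000 rad
Load 3 — uniform load w=7 kN/m over full span:
  θ_3 = -wx(L-x)(L-2x)/(12EI) = -7·4·(12-4)·(12-2·4)/(12·100000) = -7/9375 rad
Load 4 — point force P=-11 kN at a=6 m (b=L-a=6):
  θ_4 = -Pb²x(2aL-(3a+b)x)/(2L³EI)  [x≤a] = -(-11)·6²·4·(2·6·12-(3·6+6)·4)/(2·12³·100000) = 11/50000 rad
Superposition: θ = Σ θ_i = -149/300000 rad ≈ -0.000497 rad

θ(4) = -149/300000 rad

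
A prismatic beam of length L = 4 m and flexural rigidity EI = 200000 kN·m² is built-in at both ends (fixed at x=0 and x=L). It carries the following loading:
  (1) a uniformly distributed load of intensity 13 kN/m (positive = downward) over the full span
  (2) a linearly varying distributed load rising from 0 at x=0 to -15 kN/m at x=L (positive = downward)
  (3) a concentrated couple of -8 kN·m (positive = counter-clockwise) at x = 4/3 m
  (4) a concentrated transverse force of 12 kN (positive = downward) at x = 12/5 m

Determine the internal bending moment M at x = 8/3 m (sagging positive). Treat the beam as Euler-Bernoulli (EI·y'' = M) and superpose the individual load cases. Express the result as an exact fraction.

Load 1 — uniform load w=13 kN/m over full span:
  M_1 = wLx/2 - wL²/12 - wx²/2 = 13·4·(8/3)/2 - 13·4²/12 - 13·(8/3)²/2 = 52/9 kN·m
Load 2 — triangular load w₀=-15 kN/m (0→w₀ over full span):
  M_2 = 3w₀Lx/20 - w₀L²/30 - w₀x³/(6L) = 3·(-15)·4·(8/3)/20 - (-15)·4²/30 - (-15)·(8/3)³/(6·4) = -112/27 kN·m
Load 3 — applied couple M₀=-8 kN·m at a=4/3 m (b=L-a=8/3):
  M_3 = R_Ax - M_A - M₀  [x>a] with R_A=-8/3, M_A=0 = (-8/3)·(8/3) - 0 - (-8) = 8/9 kN·m
Load 4 — point force P=12 kN at a=12/5 m (b=L-a=8/5):
  M_4 = Pa²(a+3b)(L-x)/L³ - Pa²b/L²  [x>a] = 12·(12/5)²·((12/5)+3·(8/5))·(4-(8/3))/4³ - 12·(12/5)²·(8/5)/4² = 432/125 kN·m
Superposition: M = Σ M_i = 20164/3375 kN·m ≈ 5.974519 kN·m

M(8/3) = 20164/3375 kN·m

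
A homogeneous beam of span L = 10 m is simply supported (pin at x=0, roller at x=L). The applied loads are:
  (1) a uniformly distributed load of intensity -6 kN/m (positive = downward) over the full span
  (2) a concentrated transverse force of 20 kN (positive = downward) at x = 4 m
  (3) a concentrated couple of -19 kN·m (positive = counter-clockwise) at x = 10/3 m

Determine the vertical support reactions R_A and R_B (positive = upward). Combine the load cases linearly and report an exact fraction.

Load 1 — uniform load w=-6 kN/m over full span:
  R_A = wL/2 = (-6)·10/2 = -30 kN
  R_B = wL/2 = (-6)·10/2 = -30 kN
Load 2 — point force P=20 kN at a=4 m (b=L-a=6):
  R_A = Pb/L = 20·6/10 = 12 kN
  R_B = Pa/L = 20·4/10 = 8 kN
Load 3 — applied couple M₀=-19 kN·m at a=10/3 m (b=L-a=20/3):
  R_A = M₀/L = (-19)/10 = -19/10 kN
  R_B = -M₀/L = -(-19)/10 = 19/10 kN
Superposition: R_A = -199/10 kN, R_B = -201/10 kN

R_A = -199/10 kN, R_B = -201/10 kN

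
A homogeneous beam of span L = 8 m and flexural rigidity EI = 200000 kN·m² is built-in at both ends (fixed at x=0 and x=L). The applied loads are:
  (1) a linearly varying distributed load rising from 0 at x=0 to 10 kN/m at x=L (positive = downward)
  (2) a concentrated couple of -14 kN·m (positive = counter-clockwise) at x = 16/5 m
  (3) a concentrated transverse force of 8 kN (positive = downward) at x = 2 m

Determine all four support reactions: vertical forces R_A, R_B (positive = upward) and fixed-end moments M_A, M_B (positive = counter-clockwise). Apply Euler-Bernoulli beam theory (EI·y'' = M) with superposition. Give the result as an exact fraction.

R_A = 1623/100 kN, M_A = 2149/75 kN·m, R_B = 3177/100 kN, M_B = -987/25 kN·m

Load 1 — triangular load w₀=10 kN/m (0→w₀ over full span):
  R_A = 3w₀L/20 = 3·10·8/20 = 12 kN
  M_A = w₀L²/30 = 10·8²/30 = 64/3 kN·m
  R_B = 7w₀L/20 = 7·10·8/20 = 28 kN
  M_B = -w₀L²/20 = -10·8²/20 = -32 kN·m
Load 2 — applied couple M₀=-14 kN·m at a=16/5 m (b=L-a=24/5):
  R_A = 6M₀ab/L³ = 6·(-14)·(16/5)·(24/5)/8³ = -63/25 kN
  M_A = M₀b(2a-b)/L² = (-14)·(24/5)·(2·(16/5)-(24/5))/8² = -42/25 kN·m
  R_B = -6M₀ab/L³ = -6·(-14)·(16/5)·(24/5)/8³ = 63/25 kN
  M_B = M₀a(2b-a)/L² = (-14)·(16/5)·(2·(24/5)-(16/5))/8² = -112/25 kN·m
Load 3 — point force P=8 kN at a=2 m (b=L-a=6):
  R_A = Pb²(3a+b)/L³ = 8·6²·(3·2+6)/8³ = 27/4 kN
  M_A = Pab²/L² = 8·2·6²/8² = 9 kN·m
  R_B = Pa²(a+3b)/L³ = 8·2²·(2+3·6)/8³ = 5/4 kN
  M_B = -Pa²b/L² = -8·2²·6/8² = -3 kN·m
Superposition: R_A = 1623/100 kN, M_A = 2149/75 kN·m, R_B = 3177/100 kN, M_B = -987/25 kN·m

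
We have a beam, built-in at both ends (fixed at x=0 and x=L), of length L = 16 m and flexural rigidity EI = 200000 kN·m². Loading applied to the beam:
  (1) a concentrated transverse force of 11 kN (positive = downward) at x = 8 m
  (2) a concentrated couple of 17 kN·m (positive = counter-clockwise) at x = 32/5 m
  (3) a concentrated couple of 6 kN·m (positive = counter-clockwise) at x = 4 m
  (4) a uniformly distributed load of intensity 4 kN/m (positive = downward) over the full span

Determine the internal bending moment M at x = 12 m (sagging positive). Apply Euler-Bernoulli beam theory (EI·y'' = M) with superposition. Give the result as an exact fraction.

M(12) = 12209/1200 kN·m

Load 1 — point force P=11 kN at a=8 m (b=L-a=8):
  M_1 = Pa²(a+3b)(L-x)/L³ - Pa²b/L²  [x>a] = 11·8²·(8+3·8)·(16-12)/16³ - 11·8²·8/16² = 0 kN·m
Load 2 — applied couple M₀=17 kN·m at a=32/5 m (b=L-a=48/5):
  M_2 = R_Ax - M_A - M₀  [x>a] with R_A=153/100, M_A=51/25 = (153/100)·12 - (51/25) - 17 = -17/25 kN·m
Load 3 — applied couple M₀=6 kN·m at a=4 m (b=L-a=12):
  M_3 = R_Ax - M_A - M₀  [x>a] with R_A=27/64, M_A=-9/8 = (27/64)·12 - (-9/8) - 6 = 3/16 kN·m
Load 4 — uniform load w=4 kN/m over full span:
  M_4 = wLx/2 - wL²/12 - wx²/2 = 4·16·12/2 - 4·16²/12 - 4·12²/2 = 32/3 kN·m
Superposition: M = Σ M_i = 12209/1200 kN·m ≈ 10.174167 kN·m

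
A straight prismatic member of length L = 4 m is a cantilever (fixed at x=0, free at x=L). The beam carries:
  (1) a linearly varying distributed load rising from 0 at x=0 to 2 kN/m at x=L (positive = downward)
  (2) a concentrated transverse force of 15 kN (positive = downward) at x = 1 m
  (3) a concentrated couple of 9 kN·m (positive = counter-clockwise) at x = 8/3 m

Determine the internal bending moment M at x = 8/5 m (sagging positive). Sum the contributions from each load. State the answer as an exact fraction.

M(8/5) = 549/125 kN·m

Load 1 — triangular load w₀=2 kN/m (0→w₀ over full span):
  M_1 = w₀Lx/2 - w₀L²/3 - w₀x³/(6L) = 2·4·(8/5)/2 - 2·4²/3 - 2·(8/5)³/(6·4) = -576/125 kN·m
Load 2 — point force P=15 kN at a=1 m (b=L-a=3):
  M_2 = 0  [x>a] = 0 kN·m
Load 3 — applied couple M₀=9 kN·m at a=8/3 m (b=L-a=4/3):
  M_3 = M₀  [x≤a] = 9 = 9 kN·m
Superposition: M = Σ M_i = 549/125 kN·m ≈ 4.392000 kN·m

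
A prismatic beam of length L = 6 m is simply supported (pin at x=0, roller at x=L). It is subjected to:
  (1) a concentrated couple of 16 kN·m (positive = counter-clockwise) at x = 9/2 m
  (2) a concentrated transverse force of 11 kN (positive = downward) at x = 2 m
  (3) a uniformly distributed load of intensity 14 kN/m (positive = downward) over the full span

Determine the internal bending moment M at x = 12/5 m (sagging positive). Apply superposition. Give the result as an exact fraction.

Load 1 — applied couple M₀=16 kN·m at a=9/2 m (b=L-a=3/2):
  M_1 = M₀x/L  [x≤a] = 16·(12/5)/6 = 32/5 kN·m
Load 2 — point force P=11 kN at a=2 m (b=L-a=4):
  M_2 = Pa(L-x)/L  [x>a] = 11·2·(6-(12/5))/6 = 66/5 kN·m
Load 3 — uniform load w=14 kN/m over full span:
  M_3 = wx(L-x)/2 = 14·(12/5)·(6-(12/5))/2 = 1512/25 kN·m
Superposition: M = Σ M_i = 2002/25 kN·m ≈ 80.080000 kN·m

M(12/5) = 2002/25 kN·m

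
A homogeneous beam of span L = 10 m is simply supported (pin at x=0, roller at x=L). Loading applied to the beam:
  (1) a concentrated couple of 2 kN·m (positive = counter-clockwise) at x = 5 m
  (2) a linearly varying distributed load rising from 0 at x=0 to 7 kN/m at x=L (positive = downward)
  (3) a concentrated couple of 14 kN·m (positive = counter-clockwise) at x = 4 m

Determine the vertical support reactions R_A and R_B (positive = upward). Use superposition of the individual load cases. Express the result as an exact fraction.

Load 1 — applied couple M₀=2 kN·m at a=5 m (b=L-a=5):
  R_A = M₀/L = 2/10 = 1/5 kN
  R_B = -M₀/L = -2/10 = -1/5 kN
Load 2 — triangular load w₀=7 kN/m (0→w₀ over full span):
  R_A = w₀L/6 = 7·10/6 = 35/3 kN
  R_B = w₀L/3 = 7·10/3 = 70/3 kN
Load 3 — applied couple M₀=14 kN·m at a=4 m (b=L-a=6):
  R_A = M₀/L = 14/10 = 7/5 kN
  R_B = -M₀/L = -14/10 = -7/5 kN
Superposition: R_A = 199/15 kN, R_B = 326/15 kN

R_A = 199/15 kN, R_B = 326/15 kN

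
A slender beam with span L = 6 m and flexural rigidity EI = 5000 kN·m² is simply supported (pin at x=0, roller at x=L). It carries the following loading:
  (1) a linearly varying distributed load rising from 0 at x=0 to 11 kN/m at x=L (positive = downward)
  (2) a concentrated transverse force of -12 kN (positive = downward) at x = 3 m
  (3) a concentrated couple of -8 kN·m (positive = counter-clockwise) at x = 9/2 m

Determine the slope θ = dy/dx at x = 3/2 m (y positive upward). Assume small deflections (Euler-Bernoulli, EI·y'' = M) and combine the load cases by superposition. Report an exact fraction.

Load 1 — triangular load w₀=11 kN/m (0→w₀ over full span):
  θ_1 = -w₀(7L⁴-30L²x²+15x⁴)/(360LEI) = -11·(7·6⁴-30·6²·(3/2)²+15·(3/2)⁴)/(360·6·5000) = -43791/6400000 rad
Load 2 — point force P=-12 kN at a=3 m (b=L-a=3):
  θ_2 = -Pb(L²-b²-3x²)/(6LEI)  [x≤a] = -(-12)·3·(6²-3²-3·(3/2)²)/(6·6·5000) = 81/20000 rad
Load 3 — applied couple M₀=-8 kN·m at a=9/2 m (b=L-a=3/2):
  θ_3 = (M₀x²/(2L)+C₁)/EI  [x≤a] with C₁=M₀(3b²-L²)/(6L)=13/2 = ((-8)·(3/2)²/(2·6)+(13/2))/5000 = 1/1000 rad
Superposition: θ = Σ θ_i = -11471/6400000 rad ≈ -0.001792 rad

θ(3/2) = -11471/6400000 rad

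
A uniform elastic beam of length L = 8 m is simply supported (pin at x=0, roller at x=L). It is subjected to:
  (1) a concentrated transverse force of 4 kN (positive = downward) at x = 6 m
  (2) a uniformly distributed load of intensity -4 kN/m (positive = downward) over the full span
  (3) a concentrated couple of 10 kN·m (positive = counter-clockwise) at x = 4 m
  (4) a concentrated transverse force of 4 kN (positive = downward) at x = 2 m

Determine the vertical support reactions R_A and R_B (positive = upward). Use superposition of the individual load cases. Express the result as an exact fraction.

R_A = -43/4 kN, R_B = -53/4 kN

Load 1 — point force P=4 kN at a=6 m (b=L-a=2):
  R_A = Pb/L = 4·2/8 = 1 kN
  R_B = Pa/L = 4·6/8 = 3 kN
Load 2 — uniform load w=-4 kN/m over full span:
  R_A = wL/2 = (-4)·8/2 = -16 kN
  R_B = wL/2 = (-4)·8/2 = -16 kN
Load 3 — applied couple M₀=10 kN·m at a=4 m (b=L-a=4):
  R_A = M₀/L = 10/8 = 5/4 kN
  R_B = -M₀/L = -10/8 = -5/4 kN
Load 4 — point force P=4 kN at a=2 m (b=L-a=6):
  R_A = Pb/L = 4·6/8 = 3 kN
  R_B = Pa/L = 4·2/8 = 1 kN
Superposition: R_A = -43/4 kN, R_B = -53/4 kN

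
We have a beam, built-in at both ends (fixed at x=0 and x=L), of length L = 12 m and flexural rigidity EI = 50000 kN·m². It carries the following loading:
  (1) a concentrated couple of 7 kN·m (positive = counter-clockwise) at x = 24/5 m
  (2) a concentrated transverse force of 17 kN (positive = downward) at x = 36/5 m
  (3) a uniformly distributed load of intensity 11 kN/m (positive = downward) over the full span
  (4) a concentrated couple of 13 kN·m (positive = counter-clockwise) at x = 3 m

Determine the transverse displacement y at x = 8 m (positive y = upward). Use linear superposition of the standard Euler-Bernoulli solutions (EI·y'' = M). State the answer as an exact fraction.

Load 1 — applied couple M₀=7 kN·m at a=24/5 m (b=L-a=36/5):
  y_1 = (R_Ax³/6 - M_Ax²/2 - M₀(x-a)²/2)/EI  [x>a] with R_A=21/25, M_A=21/25 = ((21/25)·8³/6 - (21/25)·8²/2 - 7·(8-(24/5))²/2)/50000 = 14/78125 m
Load 2 — point force P=17 kN at a=36/5 m (b=L-a=24/5):
  y_2 = -Pa²(L-x)²(3bL-(3b+a)(L-x))/(6L³EI)  [x>a] = -17·(36/5)²·(12-8)²·(3·(24/5)·12-(3·(24/5)+(36/5))·(12-8))/(6·12³·50000) = -918/390625 m
Load 3 — uniform load w=11 kN/m over full span:
  y_3 = -wx²(L-x)²/(24EI) = -11·8²·(12-8)²/(24·50000) = -88/9375 m
Load 4 — applied couple M₀=13 kN·m at a=3 m (b=L-a=9):
  y_4 = (R_Ax³/6 - M_Ax²/2 - M₀(x-a)²/2)/EI  [x>a] with R_A=39/32, M_A=-39/16 = ((39/32)·8³/6 - (-39/16)·8²/2 - 13·(8-3)²/2)/50000 = 39/100000 m
Superposition: y = Σ y_i = -418783/37500000 m ≈ -0.011168 m

y(8) = -418783/37500000 m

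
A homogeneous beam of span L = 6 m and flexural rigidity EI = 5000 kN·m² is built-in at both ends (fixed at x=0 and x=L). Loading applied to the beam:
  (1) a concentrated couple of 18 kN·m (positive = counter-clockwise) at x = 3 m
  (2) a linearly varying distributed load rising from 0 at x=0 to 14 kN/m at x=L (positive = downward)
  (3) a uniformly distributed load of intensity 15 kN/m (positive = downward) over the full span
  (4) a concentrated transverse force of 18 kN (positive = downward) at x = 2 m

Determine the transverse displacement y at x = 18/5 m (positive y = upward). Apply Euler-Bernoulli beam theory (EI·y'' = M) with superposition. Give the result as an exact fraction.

y(18/5) = -308577/19531250 m

Load 1 — applied couple M₀=18 kN·m at a=3 m (b=L-a=3):
  y_1 = (R_Ax³/6 - M_Ax²/2 - M₀(x-a)²/2)/EI  [x>a] with R_A=9/2, M_A=9/2 = ((9/2)·(18/5)³/6 - (9/2)·(18/5)²/2 - 18·((18/5)-3)²/2)/5000 = 81/156250 m
Load 2 — triangular load w₀=14 kN/m (0→w₀ over full span):
  y_2 = -w₀x²(L-x)²(x+2L)/(120LEI) = -14·(18/5)²·(6-(18/5))²·((18/5)+2·6)/(120·6·5000) = -44226/9765625 m
Load 3 — uniform load w=15 kN/m over full span:
  y_3 = -wx²(L-x)²/(24EI) = -15·(18/5)²·(6-(18/5))²/(24·5000) = -729/78125 m
Load 4 — point force P=18 kN at a=2 m (b=L-a=4):
  y_4 = -Pa²(L-x)²(3bL-(3b+a)(L-x))/(6L³EI)  [x>a] = -18·2²·(6-(18/5))²·(3·4·6-(3·4+2)·(6-(18/5)))/(6·6³·5000) = -192/78125 m
Superposition: y = Σ y_i = -308577/19531250 m ≈ -0.015799 m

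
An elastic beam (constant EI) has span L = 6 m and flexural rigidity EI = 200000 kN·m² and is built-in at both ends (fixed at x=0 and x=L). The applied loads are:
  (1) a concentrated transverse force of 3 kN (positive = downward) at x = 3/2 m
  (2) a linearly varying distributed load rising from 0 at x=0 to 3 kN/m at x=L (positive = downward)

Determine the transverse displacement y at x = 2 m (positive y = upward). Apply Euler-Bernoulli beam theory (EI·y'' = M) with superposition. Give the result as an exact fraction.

y(2) = -329/12000000 m

Load 1 — point force P=3 kN at a=3/2 m (b=L-a=9/2):
  y_1 = -Pa²(L-x)²(3bL-(3b+a)(L-x))/(6L³EI)  [x>a] = -3·(3/2)²·(6-2)²·(3·(9/2)·6-(3·(9/2)+(3/2))·(6-2))/(6·6³·200000) = -7/800000 m
Load 2 — triangular load w₀=3 kN/m (0→w₀ over full span):
  y_2 = -w₀x²(L-x)²(x+2L)/(120LEI) = -3·2²·(6-2)²·(2+2·6)/(120·6·200000) = -7/375000 m
Superposition: y = Σ y_i = -329/12000000 m ≈ -0.000027 m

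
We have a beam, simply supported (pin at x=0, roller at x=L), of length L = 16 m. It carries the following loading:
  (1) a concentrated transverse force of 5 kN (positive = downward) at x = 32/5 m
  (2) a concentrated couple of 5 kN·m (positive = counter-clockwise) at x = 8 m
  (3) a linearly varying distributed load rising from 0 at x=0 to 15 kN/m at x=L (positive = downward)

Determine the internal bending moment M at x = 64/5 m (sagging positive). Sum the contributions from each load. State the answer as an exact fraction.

Load 1 — point force P=5 kN at a=32/5 m (b=L-a=48/5):
  M_1 = Pa(L-x)/L  [x>a] = 5·(32/5)·(16-(64/5))/16 = 32/5 kN·m
Load 2 — applied couple M₀=5 kN·m at a=8 m (b=L-a=8):
  M_2 = M₀x/L - M₀  [x>a] = 5·(64/5)/16 - 5 = -1 kN·m
Load 3 — triangular load w₀=15 kN/m (0→w₀ over full span):
  M_3 = w₀Lx/6 - w₀x³/(6L) = 15·16·(64/5)/6 - 15·(64/5)³/(6·16) = 4608/25 kN·m
Superposition: M = Σ M_i = 4743/25 kN·m ≈ 189.720000 kN·m

M(64/5) = 4743/25 kN·m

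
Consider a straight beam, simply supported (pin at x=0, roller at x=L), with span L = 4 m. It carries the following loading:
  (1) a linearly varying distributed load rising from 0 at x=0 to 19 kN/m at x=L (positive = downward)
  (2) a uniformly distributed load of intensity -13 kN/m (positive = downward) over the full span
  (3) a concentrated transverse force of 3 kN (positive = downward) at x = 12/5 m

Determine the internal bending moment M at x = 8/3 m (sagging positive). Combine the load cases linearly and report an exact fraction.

Load 1 — triangular load w₀=19 kN/m (0→w₀ over full span):
  M_1 = w₀Lx/6 - w₀x³/(6L) = 19·4·(8/3)/6 - 19·(8/3)³/(6·4) = 1520/81 kN·m
Load 2 — uniform load w=-13 kN/m over full span:
  M_2 = wx(L-x)/2 = (-13)·(8/3)·(4-(8/3))/2 = -208/9 kN·m
Load 3 — point force P=3 kN at a=12/5 m (b=L-a=8/5):
  M_3 = Pa(L-x)/L  [x>a] = 3·(12/5)·(4-(8/3))/4 = 12/5 kN·m
Superposition: M = Σ M_i = -788/405 kN·m ≈ -1.945679 kN·m

M(8/3) = -788/405 kN·m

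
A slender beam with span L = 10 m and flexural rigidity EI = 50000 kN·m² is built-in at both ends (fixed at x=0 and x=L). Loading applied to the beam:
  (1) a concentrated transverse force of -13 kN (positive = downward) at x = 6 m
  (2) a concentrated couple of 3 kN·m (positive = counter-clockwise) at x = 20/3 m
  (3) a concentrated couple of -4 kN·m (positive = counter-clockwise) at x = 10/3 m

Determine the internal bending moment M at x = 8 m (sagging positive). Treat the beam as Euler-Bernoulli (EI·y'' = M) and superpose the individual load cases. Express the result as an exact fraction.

M(8) = 302/375 kN·m

Load 1 — point force P=-13 kN at a=6 m (b=L-a=4):
  M_1 = Pa²(a+3b)(L-x)/L³ - Pa²b/L²  [x>a] = (-13)·6²·(6+3·4)·(10-8)/10³ - (-13)·6²·4/10² = 234/125 kN·m
Load 2 — applied couple M₀=3 kN·m at a=20/3 m (b=L-a=10/3):
  M_2 = R_Ax - M_A - M₀  [x>a] with R_A=2/5, M_A=1 = (2/5)·8 - 1 - 3 = -4/5 kN·m
Load 3 — applied couple M₀=-4 kN·m at a=10/3 m (b=L-a=20/3):
  M_3 = R_Ax - M_A - M₀  [x>a] with R_A=-8/15, M_A=0 = (-8/15)·8 - 0 - (-4) = -4/15 kN·m
Superposition: M = Σ M_i = 302/375 kN·m ≈ 0.805333 kN·m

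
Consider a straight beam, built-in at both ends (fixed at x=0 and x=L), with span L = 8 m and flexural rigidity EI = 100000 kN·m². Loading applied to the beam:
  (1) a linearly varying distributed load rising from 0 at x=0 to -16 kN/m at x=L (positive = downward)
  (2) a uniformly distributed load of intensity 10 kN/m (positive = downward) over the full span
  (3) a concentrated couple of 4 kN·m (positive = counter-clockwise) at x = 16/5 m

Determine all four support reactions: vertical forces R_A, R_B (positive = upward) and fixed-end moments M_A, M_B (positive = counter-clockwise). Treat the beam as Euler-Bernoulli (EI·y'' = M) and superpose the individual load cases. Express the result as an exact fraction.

R_A = 538/25 kN, M_A = 492/25 kN·m, R_B = -138/25 kN, M_B = -64/75 kN·m

Load 1 — triangular load w₀=-16 kN/m (0→w₀ over full span):
  R_A = 3w₀L/20 = 3·(-16)·8/20 = -96/5 kN
  M_A = w₀L²/30 = (-16)·8²/30 = -512/15 kN·m
  R_B = 7w₀L/20 = 7·(-16)·8/20 = -224/5 kN
  M_B = -w₀L²/20 = -(-16)·8²/20 = 256/5 kN·m
Load 2 — uniform load w=10 kN/m over full span:
  R_A = wL/2 = 10·8/2 = 40 kN
  M_A = wL²/12 = 10·8²/12 = 160/3 kN·m
  R_B = wL/2 = 10·8/2 = 40 kN
  M_B = -wL²/12 = -10·8²/12 = -160/3 kN·m
Load 3 — applied couple M₀=4 kN·m at a=16/5 m (b=L-a=24/5):
  R_A = 6M₀ab/L³ = 6·4·(16/5)·(24/5)/8³ = 18/25 kN
  M_A = M₀b(2a-b)/L² = 4·(24/5)·(2·(16/5)-(24/5))/8² = 12/25 kN·m
  R_B = -6M₀ab/L³ = -6·4·(16/5)·(24/5)/8³ = -18/25 kN
  M_B = M₀a(2b-a)/L² = 4·(16/5)·(2·(24/5)-(16/5))/8² = 32/25 kN·m
Superposition: R_A = 538/25 kN, M_A = 492/25 kN·m, R_B = -138/25 kN, M_B = -64/75 kN·m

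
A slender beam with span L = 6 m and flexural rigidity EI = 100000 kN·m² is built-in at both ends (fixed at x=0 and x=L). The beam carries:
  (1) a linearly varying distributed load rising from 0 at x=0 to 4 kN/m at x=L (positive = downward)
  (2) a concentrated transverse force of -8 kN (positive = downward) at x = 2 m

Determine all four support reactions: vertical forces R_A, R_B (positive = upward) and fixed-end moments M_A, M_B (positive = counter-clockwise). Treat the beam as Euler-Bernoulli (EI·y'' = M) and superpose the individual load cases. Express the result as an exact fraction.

R_A = -314/135 kN, M_A = -104/45 kN·m, R_B = 854/135 kN, M_B = -164/45 kN·m

Load 1 — triangular load w₀=4 kN/m (0→w₀ over full span):
  R_A = 3w₀L/20 = 3·4·6/20 = 18/5 kN
  M_A = w₀L²/30 = 4·6²/30 = 24/5 kN·m
  R_B = 7w₀L/20 = 7·4·6/20 = 42/5 kN
  M_B = -w₀L²/20 = -4·6²/20 = -36/5 kN·m
Load 2 — point force P=-8 kN at a=2 m (b=L-a=4):
  R_A = Pb²(3a+b)/L³ = (-8)·4²·(3·2+4)/6³ = -160/27 kN
  M_A = Pab²/L² = (-8)·2·4²/6² = -64/9 kN·m
  R_B = Pa²(a+3b)/L³ = (-8)·2²·(2+3·4)/6³ = -56/27 kN
  M_B = -Pa²b/L² = -(-8)·2²·4/6² = 32/9 kN·m
Superposition: R_A = -314/135 kN, M_A = -104/45 kN·m, R_B = 854/135 kN, M_B = -164/45 kN·m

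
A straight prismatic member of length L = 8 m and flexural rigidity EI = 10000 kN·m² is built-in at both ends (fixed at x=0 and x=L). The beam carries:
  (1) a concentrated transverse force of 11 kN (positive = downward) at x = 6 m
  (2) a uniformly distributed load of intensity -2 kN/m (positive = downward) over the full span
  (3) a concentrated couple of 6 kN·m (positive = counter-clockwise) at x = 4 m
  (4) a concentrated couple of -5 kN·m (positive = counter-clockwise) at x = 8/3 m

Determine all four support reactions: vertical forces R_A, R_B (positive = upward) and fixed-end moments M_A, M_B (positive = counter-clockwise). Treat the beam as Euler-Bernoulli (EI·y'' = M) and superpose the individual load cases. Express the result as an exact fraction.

R_A = -575/96 kN, M_A = -121/24 kN·m, R_B = 95/96 kN, M_B = -15/8 kN·m

Load 1 — point force P=11 kN at a=6 m (b=L-a=2):
  R_A = Pb²(3a+b)/L³ = 11·2²·(3·6+2)/8³ = 55/32 kN
  M_A = Pab²/L² = 11·6·2²/8² = 33/8 kN·m
  R_B = Pa²(a+3b)/L³ = 11·6²·(6+3·2)/8³ = 297/32 kN
  M_B = -Pa²b/L² = -11·6²·2/8² = -99/8 kN·m
Load 2 — uniform load w=-2 kN/m over full span:
  R_A = wL/2 = (-2)·8/2 = -8 kN
  M_A = wL²/12 = (-2)·8²/12 = -32/3 kN·m
  R_B = wL/2 = (-2)·8/2 = -8 kN
  M_B = -wL²/12 = -(-2)·8²/12 = 32/3 kN·m
Load 3 — applied couple M₀=6 kN·m at a=4 m (b=L-a=4):
  R_A = 6M₀ab/L³ = 6·6·4·4/8³ = 9/8 kN
  M_A = M₀b(2a-b)/L² = 6·4·(2·4-4)/8² = 3/2 kN·m
  R_B = -6M₀ab/L³ = -6·6·4·4/8³ = -9/8 kN
  M_B = M₀a(2b-a)/L² = 6·4·(2·4-4)/8² = 3/2 kN·m
Load 4 — applied couple M₀=-5 kN·m at a=8/3 m (b=L-a=16/3):
  R_A = 6M₀ab/L³ = 6·(-5)·(8/3)·(16/3)/8³ = -5/6 kN
  M_A = M₀b(2a-b)/L² = (-5)·(16/3)·(2·(8/3)-(16/3))/8² = 0 kN·m
  R_B = -6M₀ab/L³ = -6·(-5)·(8/3)·(16/3)/8³ = 5/6 kN
  M_B = M₀a(2b-a)/L² = (-5)·(8/3)·(2·(16/3)-(8/3))/8² = -5/3 kN·m
Superposition: R_A = -575/96 kN, M_A = -121/24 kN·m, R_B = 95/96 kN, M_B = -15/8 kN·m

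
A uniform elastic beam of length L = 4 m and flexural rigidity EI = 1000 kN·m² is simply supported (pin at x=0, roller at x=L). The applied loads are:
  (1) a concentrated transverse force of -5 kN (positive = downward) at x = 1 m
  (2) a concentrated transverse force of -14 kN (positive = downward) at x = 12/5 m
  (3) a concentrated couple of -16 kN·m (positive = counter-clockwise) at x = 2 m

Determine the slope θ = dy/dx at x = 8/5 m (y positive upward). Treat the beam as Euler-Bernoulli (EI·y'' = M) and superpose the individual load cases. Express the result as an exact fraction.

θ(8/5) = 10193/3000000 rad

Load 1 — point force P=-5 kN at a=1 m (b=L-a=3):
  θ_1 = -Pa(2L²-6Lx+3x²+a²)/(6LEI)  [x>a] = -(-5)·1·(2·4²-6·4·(8/5)+3·(8/5)²+1²)/(6·4·1000) = 19/40000 rad
Load 2 — point force P=-14 kN at a=12/5 m (b=L-a=8/5):
  θ_2 = -Pb(L²-b²-3x²)/(6LEI)  [x≤a] = -(-14)·(8/5)·(4²-(8/5)²-3·(8/5)²)/(6·4·1000) = 84/15625 rad
Load 3 — applied couple M₀=-16 kN·m at a=2 m (b=L-a=2):
  θ_3 = (M₀x²/(2L)+C₁)/EI  [x≤a] with C₁=M₀(3b²-L²)/(6L)=8/3 = ((-16)·(8/5)²/(2·4)+(8/3))/1000 = -23/9375 rad
Superposition: θ = Σ θ_i = 10193/3000000 rad ≈ 0.003398 rad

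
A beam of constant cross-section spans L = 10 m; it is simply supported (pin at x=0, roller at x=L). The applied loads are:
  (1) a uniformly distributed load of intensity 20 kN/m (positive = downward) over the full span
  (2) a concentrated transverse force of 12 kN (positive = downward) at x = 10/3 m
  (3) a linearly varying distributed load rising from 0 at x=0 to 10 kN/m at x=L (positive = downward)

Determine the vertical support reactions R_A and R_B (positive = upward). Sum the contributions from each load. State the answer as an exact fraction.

Load 1 — uniform load w=20 kN/m over full span:
  R_A = wL/2 = 20·10/2 = 100 kN
  R_B = wL/2 = 20·10/2 = 100 kN
Load 2 — point force P=12 kN at a=10/3 m (b=L-a=20/3):
  R_A = Pb/L = 12·(20/3)/10 = 8 kN
  R_B = Pa/L = 12·(10/3)/10 = 4 kN
Load 3 — triangular load w₀=10 kN/m (0→w₀ over full span):
  R_A = w₀L/6 = 10·10/6 = 50/3 kN
  R_B = w₀L/3 = 10·10/3 = 100/3 kN
Superposition: R_A = 374/3 kN, R_B = 412/3 kN

R_A = 374/3 kN, R_B = 412/3 kN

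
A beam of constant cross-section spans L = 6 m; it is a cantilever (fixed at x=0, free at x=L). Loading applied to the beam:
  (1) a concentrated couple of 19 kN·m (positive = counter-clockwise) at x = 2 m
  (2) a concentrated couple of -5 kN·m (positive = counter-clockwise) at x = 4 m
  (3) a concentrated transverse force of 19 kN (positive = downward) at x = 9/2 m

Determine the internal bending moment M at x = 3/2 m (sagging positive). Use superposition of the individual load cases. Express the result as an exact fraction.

M(3/2) = -43 kN·m

Load 1 — applied couple M₀=19 kN·m at a=2 m (b=L-a=4):
  M_1 = M₀  [x≤a] = 19 = 19 kN·m
Load 2 — applied couple M₀=-5 kN·m at a=4 m (b=L-a=2):
  M_2 = M₀  [x≤a] = (-5) = -5 kN·m
Load 3 — point force P=19 kN at a=9/2 m (b=L-a=3/2):
  M_3 = -P(a-x)  [x≤a] = -19·((9/2)-(3/2)) = -57 kN·m
Superposition: M = Σ M_i = -43 kN·m ≈ -43.000000 kN·m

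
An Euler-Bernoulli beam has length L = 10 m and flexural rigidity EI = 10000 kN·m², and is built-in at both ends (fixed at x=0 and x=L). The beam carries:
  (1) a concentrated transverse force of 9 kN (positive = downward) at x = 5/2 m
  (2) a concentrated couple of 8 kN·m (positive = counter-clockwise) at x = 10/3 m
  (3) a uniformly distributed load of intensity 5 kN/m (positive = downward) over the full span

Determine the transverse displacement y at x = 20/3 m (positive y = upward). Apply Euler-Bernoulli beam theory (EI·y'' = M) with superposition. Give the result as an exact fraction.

y(20/3) = -3403/311040 m

Load 1 — point force P=9 kN at a=5/2 m (b=L-a=15/2):
  y_1 = -Pa²(L-x)²(3bL-(3b+a)(L-x))/(6L³EI)  [x>a] = -9·(5/2)²·(10-(20/3))²·(3·(15/2)·10-(3·(15/2)+(5/2))·(10-(20/3)))/(6·10³·10000) = -17/11520 m
Load 2 — applied couple M₀=8 kN·m at a=10/3 m (b=L-a=20/3):
  y_2 = (R_Ax³/6 - M_Ax²/2 - M₀(x-a)²/2)/EI  [x>a] with R_A=16/15, M_A=0 = ((16/15)·(20/3)³/6 - 0·(20/3)²/2 - 8·((20/3)-(10/3))²/2)/10000 = 1/1215 m
Load 3 — uniform load w=5 kN/m over full span:
  y_3 = -wx²(L-x)²/(24EI) = -5·(20/3)²·(10-(20/3))²/(24·10000) = -5/486 m
Superposition: y = Σ y_i = -3403/311040 m ≈ -0.010941 m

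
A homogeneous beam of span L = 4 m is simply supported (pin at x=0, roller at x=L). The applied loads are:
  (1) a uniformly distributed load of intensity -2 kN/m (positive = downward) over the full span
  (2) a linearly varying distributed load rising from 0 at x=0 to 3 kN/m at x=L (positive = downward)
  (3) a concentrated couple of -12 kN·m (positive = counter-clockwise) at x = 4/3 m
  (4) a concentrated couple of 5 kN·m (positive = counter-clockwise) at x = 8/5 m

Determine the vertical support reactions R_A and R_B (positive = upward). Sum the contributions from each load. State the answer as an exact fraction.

R_A = -15/4 kN, R_B = 7/4 kN

Load 1 — uniform load w=-2 kN/m over full span:
  R_A = wL/2 = (-2)·4/2 = -4 kN
  R_B = wL/2 = (-2)·4/2 = -4 kN
Load 2 — triangular load w₀=3 kN/m (0→w₀ over full span):
  R_A = w₀L/6 = 3·4/6 = 2 kN
  R_B = w₀L/3 = 3·4/3 = 4 kN
Load 3 — applied couple M₀=-12 kN·m at a=4/3 m (b=L-a=8/3):
  R_A = M₀/L = (-12)/4 = -3 kN
  R_B = -M₀/L = -(-12)/4 = 3 kN
Load 4 — applied couple M₀=5 kN·m at a=8/5 m (b=L-a=12/5):
  R_A = M₀/L = 5/4 kN
  R_B = -M₀/L = -5/4 kN
Superposition: R_A = -15/4 kN, R_B = 7/4 kN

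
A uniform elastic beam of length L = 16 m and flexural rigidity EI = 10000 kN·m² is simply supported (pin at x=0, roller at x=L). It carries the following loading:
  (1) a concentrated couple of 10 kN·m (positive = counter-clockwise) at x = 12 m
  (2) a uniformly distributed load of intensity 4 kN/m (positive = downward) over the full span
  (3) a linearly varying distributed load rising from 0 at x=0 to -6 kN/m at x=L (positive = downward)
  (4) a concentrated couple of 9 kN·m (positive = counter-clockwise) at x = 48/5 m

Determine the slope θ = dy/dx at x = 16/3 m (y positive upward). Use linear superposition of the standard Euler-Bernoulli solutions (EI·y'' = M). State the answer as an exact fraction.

Load 1 — applied couple M₀=10 kN·m at a=12 m (b=L-a=4):
  θ_1 = (M₀x²/(2L)+C₁)/EI  [x≤a] with C₁=M₀(3b²-L²)/(6L)=-65/3 = (10·(16/3)²/(2·16)+(-65/3))/10000 = -23/18000 rad
Load 2 — uniform load w=4 kN/m over full span:
  θ_2 = -w(L³-6Lx²+4x³)/(24EI) = -4·(16³-6·16·(16/3)²+4·(16/3)³)/(24·10000) = -1664/50625 rad
Load 3 — triangular load w₀=-6 kN/m (0→w₀ over full span):
  θ_3 = -w₀(7L⁴-30L²x²+15x⁴)/(360LEI) = -(-6)·(7·16⁴-30·16²·(16/3)²+15·(16/3)⁴)/(360·16·10000) = 6656/253125 rad
Load 4 — applied couple M₀=9 kN·m at a=48/5 m (b=L-a=32/5):
  θ_4 = (M₀x²/(2L)+C₁)/EI  [x≤a] with C₁=M₀(3b²-L²)/(6L)=-312/25 = (9·(16/3)²/(2·16)+(-312/25))/10000 = -7/15625 rad
Superposition: θ = Σ θ_i = -168067/20250000 rad ≈ -0.008300 rad

θ(16/3) = -168067/20250000 rad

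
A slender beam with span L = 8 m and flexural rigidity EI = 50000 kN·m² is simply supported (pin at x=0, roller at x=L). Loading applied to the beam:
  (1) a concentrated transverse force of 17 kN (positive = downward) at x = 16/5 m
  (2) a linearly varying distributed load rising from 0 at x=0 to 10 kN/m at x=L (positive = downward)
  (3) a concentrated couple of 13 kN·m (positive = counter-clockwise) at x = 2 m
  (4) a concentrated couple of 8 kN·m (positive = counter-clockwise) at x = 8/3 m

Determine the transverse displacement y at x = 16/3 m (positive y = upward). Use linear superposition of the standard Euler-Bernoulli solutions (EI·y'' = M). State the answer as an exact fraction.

Load 1 — point force P=17 kN at a=16/5 m (b=L-a=24/5):
  y_1 = -Pa(L-x)(2Lx-a²-x²)/(6LEI)  [x>a] = -17·(16/5)·(8-(16/3))·(2·8·(16/3)-(16/5)²-(16/3)²)/(6·8·50000) = -89216/31640625 m
Load 2 — triangular load w₀=10 kN/m (0→w₀ over full span):
  y_2 = -w₀x(7L⁴-10L²x²+3x⁴)/(360LEI) = -10·(16/3)·(7·8⁴-10·8²·(16/3)²+3·(16/3)⁴)/(360·8·50000) = -2176/455625 m
Load 3 — applied couple M₀=13 kN·m at a=2 m (b=L-a=6):
  y_3 = (M₀x³/(6L)-M₀(x-a)²/2+C₁x)/EI  [x>a] with C₁=M₀(3b²-L²)/(6L)=143/12 = (13·(16/3)³/(6·8)-13·((16/3)-2)²/2+(143/12)·(16/3))/50000 = 1313/2025000 m
Load 4 — applied couple M₀=8 kN·m at a=8/3 m (b=L-a=16/3):
  y_4 = (M₀x³/(6L)-M₀(x-a)²/2+C₁x)/EI  [x>a] with C₁=M₀(3b²-L²)/(6L)=32/9 = (8·(16/3)³/(6·8)-8·((16/3)-(8/3))²/2+(32/9)·(16/3))/50000 = 16/50625 m
Superposition: y = Σ y_i = -15106427/2278125000 m ≈ -0.006631 m

y(16/3) = -15106427/2278125000 m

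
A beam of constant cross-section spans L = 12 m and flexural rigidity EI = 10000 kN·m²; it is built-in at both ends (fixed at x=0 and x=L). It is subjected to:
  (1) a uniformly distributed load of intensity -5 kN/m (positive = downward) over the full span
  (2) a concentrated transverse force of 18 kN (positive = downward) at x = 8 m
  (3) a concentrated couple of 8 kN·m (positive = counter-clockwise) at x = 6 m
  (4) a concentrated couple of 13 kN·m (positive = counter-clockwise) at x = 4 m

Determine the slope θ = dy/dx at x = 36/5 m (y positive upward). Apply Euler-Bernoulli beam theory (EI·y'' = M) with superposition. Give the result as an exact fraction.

θ(36/5) = -97/31250 rad

Load 1 — uniform load w=-5 kN/m over full span:
  θ_1 = -wx(L-x)(L-2x)/(12EI) = -(-5)·(36/5)·(12-(36/5))·(12-2·(36/5))/(12·10000) = -54/15625 rad
Load 2 — point force P=18 kN at a=8 m (b=L-a=4):
  θ_2 = -Pb²x(2aL-(3a+b)x)/(2L³EI)  [x≤a] = -18·4²·(36/5)·(2·8·12-(3·8+4)·(36/5))/(2·12³·10000) = 9/15625 rad
Load 3 — applied couple M₀=8 kN·m at a=6 m (b=L-a=6):
  θ_3 = (R_Ax²/2 - M_Ax - M₀(x-a))/EI  [x>a] with R_A=1, M_A=2 = (1·(36/5)²/2 - 2·(36/5) - 8·((36/5)-6))/10000 = 3/15625 rad
Load 4 — applied couple M₀=13 kN·m at a=4 m (b=L-a=8):
  θ_4 = (R_Ax²/2 - M_Ax - M₀(x-a))/EI  [x>a] with R_A=13/9, M_A=0 = ((13/9)·(36/5)²/2 - 0·(36/5) - 13·((36/5)-4))/10000 = -13/31250 rad
Superposition: θ = Σ θ_i = -97/31250 rad ≈ -0.003104 rad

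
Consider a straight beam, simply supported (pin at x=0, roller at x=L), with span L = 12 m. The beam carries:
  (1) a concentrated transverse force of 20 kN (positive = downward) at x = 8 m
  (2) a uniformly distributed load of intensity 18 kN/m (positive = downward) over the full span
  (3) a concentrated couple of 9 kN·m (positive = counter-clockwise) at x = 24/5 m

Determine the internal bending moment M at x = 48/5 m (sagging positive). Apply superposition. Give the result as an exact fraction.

Load 1 — point force P=20 kN at a=8 m (b=L-a=4):
  M_1 = Pa(L-x)/L  [x>a] = 20·8·(12-(48/5))/12 = 32 kN·m
Load 2 — uniform load w=18 kN/m over full span:
  M_2 = wx(L-x)/2 = 18·(48/5)·(12-(48/5))/2 = 5184/25 kN·m
Load 3 — applied couple M₀=9 kN·m at a=24/5 m (b=L-a=36/5):
  M_3 = M₀x/L - M₀  [x>a] = 9·(48/5)/12 - 9 = -9/5 kN·m
Superposition: M = Σ M_i = 5939/25 kN·m ≈ 237.560000 kN·m

M(48/5) = 5939/25 kN·m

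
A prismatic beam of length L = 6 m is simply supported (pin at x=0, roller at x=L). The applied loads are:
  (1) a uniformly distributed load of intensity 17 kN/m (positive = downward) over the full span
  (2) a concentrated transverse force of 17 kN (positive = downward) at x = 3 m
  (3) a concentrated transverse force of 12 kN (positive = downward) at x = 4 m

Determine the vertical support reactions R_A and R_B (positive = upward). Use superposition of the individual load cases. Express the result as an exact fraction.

Load 1 — uniform load w=17 kN/m over full span:
  R_A = wL/2 = 17·6/2 = 51 kN
  R_B = wL/2 = 17·6/2 = 51 kN
Load 2 — point force P=17 kN at a=3 m (b=L-a=3):
  R_A = Pb/L = 17·3/6 = 17/2 kN
  R_B = Pa/L = 17·3/6 = 17/2 kN
Load 3 — point force P=12 kN at a=4 m (b=L-a=2):
  R_A = Pb/L = 12·2/6 = 4 kN
  R_B = Pa/L = 12·4/6 = 8 kN
Superposition: R_A = 127/2 kN, R_B = 135/2 kN

R_A = 127/2 kN, R_B = 135/2 kN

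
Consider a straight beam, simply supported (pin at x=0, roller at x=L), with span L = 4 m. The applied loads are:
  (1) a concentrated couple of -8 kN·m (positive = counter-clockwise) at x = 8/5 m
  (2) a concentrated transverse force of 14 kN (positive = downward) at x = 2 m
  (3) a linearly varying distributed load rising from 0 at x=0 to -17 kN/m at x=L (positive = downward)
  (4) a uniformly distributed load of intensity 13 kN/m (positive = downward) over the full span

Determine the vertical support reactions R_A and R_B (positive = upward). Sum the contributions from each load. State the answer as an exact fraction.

R_A = 59/3 kN, R_B = 37/3 kN

Load 1 — applied couple M₀=-8 kN·m at a=8/5 m (b=L-a=12/5):
  R_A = M₀/L = (-8)/4 = -2 kN
  R_B = -M₀/L = -(-8)/4 = 2 kN
Load 2 — point force P=14 kN at a=2 m (b=L-a=2):
  R_A = Pb/L = 14·2/4 = 7 kN
  R_B = Pa/L = 14·2/4 = 7 kN
Load 3 — triangular load w₀=-17 kN/m (0→w₀ over full span):
  R_A = w₀L/6 = (-17)·4/6 = -34/3 kN
  R_B = w₀L/3 = (-17)·4/3 = -68/3 kN
Load 4 — uniform load w=13 kN/m over full span:
  R_A = wL/2 = 13·4/2 = 26 kN
  R_B = wL/2 = 13·4/2 = 26 kN
Superposition: R_A = 59/3 kN, R_B = 37/3 kN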